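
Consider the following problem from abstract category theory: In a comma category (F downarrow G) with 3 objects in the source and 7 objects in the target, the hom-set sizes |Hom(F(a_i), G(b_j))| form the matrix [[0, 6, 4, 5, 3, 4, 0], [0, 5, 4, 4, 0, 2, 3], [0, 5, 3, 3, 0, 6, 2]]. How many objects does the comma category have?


Objects of (F downarrow G) are triples (a, b, h: F(a)->G(b)).
The count equals the sum of all entries in the hom-matrix.
sum(row 0) = 22
sum(row 1) = 18
sum(row 2) = 19
Grand total = 59

59


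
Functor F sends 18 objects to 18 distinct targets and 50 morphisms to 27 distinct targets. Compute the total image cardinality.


The image of F consists of distinct objects and distinct morphisms.
|Im(F)| on objects = 18
|Im(F)| on morphisms = 27
Total image cardinality = 18 + 27 = 45

45


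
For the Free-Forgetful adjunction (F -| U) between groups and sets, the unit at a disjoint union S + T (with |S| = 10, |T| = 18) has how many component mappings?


The unit eta_X: X -> U(F(X)) of the Free-Forgetful adjunction
maps each element of X to a generator of F(X). For X = S + T (disjoint
union in Set), |S + T| = |S| + |T|.
Total mappings = 10 + 18 = 28.

28


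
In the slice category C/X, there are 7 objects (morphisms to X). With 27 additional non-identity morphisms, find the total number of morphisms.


In the slice category C/X, objects are morphisms to X.
Identity morphisms: 7 (one per object of C/X).
Non-identity morphisms: 27.
Total = 7 + 27 = 34

34


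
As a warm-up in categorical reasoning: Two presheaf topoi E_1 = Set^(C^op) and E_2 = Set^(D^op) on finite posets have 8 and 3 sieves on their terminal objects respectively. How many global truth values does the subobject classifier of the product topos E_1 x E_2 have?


In a product of presheaf topoi E_1 x E_2, the subobject classifier
is Omega = Omega_1 x Omega_2 (componentwise), so
|Omega(top)| = |Omega_1(top_1)| * |Omega_2(top_2)|.
= 8 * 3 = 24.

24


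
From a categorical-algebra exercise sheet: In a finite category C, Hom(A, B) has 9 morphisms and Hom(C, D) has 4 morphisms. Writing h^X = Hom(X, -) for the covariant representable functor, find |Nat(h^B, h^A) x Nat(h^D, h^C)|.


By the Yoneda lemma, Nat(h^B, h^A) is isomorphic to Hom(A, B),
so |Nat(h^B, h^A)| = |Hom(A, B)| and |Nat(h^D, h^C)| = |Hom(C, D)|.
|Hom(A, B)| = 9, |Hom(C, D)| = 4.
|Nat(h^B, h^A) x Nat(h^D, h^C)| = 9 * 4 = 36

36


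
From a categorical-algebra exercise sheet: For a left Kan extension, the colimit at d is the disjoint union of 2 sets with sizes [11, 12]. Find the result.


Pointwise, the left Kan extension (Lan_F H)(d) is the colimit, indexed
by the comma category (F downarrow d), of H composed with the
projection (F downarrow d) -> C. Here that colimit is given
as a coproduct (disjoint union) of sets, so its cardinality is the
sum of the sizes of the summands.
Coproduct of sets with sizes: 11 + 12
= 23

23


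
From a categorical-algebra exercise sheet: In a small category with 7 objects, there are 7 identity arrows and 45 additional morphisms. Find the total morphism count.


Each object has an identity morphism, giving 7 identities.
Adding the 45 non-identity morphisms:
Total = 7 + 45 = 52

52


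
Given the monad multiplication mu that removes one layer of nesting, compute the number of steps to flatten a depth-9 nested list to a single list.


Each application of mu: T^2 -> T removes one layer of nesting.
Starting at depth 9 (i.e., T^9(X)), we need to reach T(X).
Number of mu applications = 9 - 1 = 8

8


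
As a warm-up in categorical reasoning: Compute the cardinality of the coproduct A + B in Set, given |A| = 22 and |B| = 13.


In Set, the coproduct A + B is the disjoint union.
|A + B| = |A| + |B| = 22 + 13 = 35

35


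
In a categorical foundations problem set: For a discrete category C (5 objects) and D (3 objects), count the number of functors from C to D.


A functor from a discrete category C to D is determined by
where each object maps. Each of the 5 objects of C can map
to any of the 3 objects of D independently.
Number of functors = 3^5 = 243

243


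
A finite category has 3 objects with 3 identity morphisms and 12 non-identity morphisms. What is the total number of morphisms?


Each object has an identity morphism, giving 3 identities.
Adding the 12 non-identity morphisms:
Total = 3 + 12 = 15

15


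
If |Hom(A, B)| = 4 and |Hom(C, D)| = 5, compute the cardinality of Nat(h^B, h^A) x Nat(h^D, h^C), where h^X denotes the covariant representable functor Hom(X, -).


By the Yoneda lemma, Nat(h^B, h^A) is isomorphic to Hom(A, B),
so |Nat(h^B, h^A)| = |Hom(A, B)| and |Nat(h^D, h^C)| = |Hom(C, D)|.
|Hom(A, B)| = 4, |Hom(C, D)| = 5.
|Nat(h^B, h^A) x Nat(h^D, h^C)| = 4 * 5 = 20

20


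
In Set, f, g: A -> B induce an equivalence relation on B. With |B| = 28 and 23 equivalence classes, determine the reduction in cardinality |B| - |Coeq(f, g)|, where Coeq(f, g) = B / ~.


The coequalizer Coeq(f, g) = B / ~ has one element per equivalence class.
|B| = 28, |Coeq(f, g)| = 23.
|B| - |Coeq(f, g)| = 28 - 23 = 5.

5


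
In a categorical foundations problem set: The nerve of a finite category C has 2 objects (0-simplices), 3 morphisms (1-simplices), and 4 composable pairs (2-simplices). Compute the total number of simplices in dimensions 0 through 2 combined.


The 2-skeleton of the nerve N(C) consists of simplices in dimensions 0, 1, 2:
  |N(C)_0| = 2 (objects)
  |N(C)_1| = 3 (morphisms)
  |N(C)_2| = 4 (composable pairs)
Total = 2 + 3 + 4 = 9

9


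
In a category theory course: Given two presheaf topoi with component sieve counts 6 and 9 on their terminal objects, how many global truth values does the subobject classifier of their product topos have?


In a product of presheaf topoi E_1 x E_2, the subobject classifier
is Omega = Omega_1 x Omega_2 (componentwise), so
|Omega(top)| = |Omega_1(top_1)| * |Omega_2(top_2)|.
= 6 * 9 = 54.

54


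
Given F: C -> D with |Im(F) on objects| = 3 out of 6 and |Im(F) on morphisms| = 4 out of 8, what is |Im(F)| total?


The image of F consists of distinct objects and distinct morphisms.
|Im(F)| on objects = 3
|Im(F)| on morphisms = 4
Total image cardinality = 3 + 4 = 7

7


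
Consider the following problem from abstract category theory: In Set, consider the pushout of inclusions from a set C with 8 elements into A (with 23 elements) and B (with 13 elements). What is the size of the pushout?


The pushout A +_C B identifies the images of C in A and B.
|A +_C B| = |A| + |B| - |C| (for injections).
= 23 + 13 - 8 = 28

28


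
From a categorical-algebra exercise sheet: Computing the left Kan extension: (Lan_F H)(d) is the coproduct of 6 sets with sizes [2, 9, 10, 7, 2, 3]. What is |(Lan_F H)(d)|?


Pointwise, the left Kan extension (Lan_F H)(d) is the colimit, indexed
by the comma category (F downarrow d), of H composed with the
projection (F downarrow d) -> C. Here that colimit is given
as a coproduct (disjoint union) of sets, so its cardinality is the
sum of the sizes of the summands.
Coproduct of sets with sizes: 2 + 9 + 10 + 7 + 2 + 3
= 33

33


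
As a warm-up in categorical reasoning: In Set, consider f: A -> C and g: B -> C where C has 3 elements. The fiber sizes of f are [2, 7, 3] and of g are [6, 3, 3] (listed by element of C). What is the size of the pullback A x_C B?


The pullback A x_C B consists of pairs (a, b) with f(a) = g(b).
For each element c in C, the fiber product has |f^-1(c)| * |g^-1(c)| elements.
Summing over C: 2 * 6 + 7 * 3 + 3 * 3
= 12 + 21 + 9 = 42

42


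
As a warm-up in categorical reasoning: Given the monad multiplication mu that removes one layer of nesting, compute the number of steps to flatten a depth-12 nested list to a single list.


Each application of mu: T^2 -> T removes one layer of nesting.
Starting at depth 12 (i.e., T^12(X)), we need to reach T(X).
Number of mu applications = 12 - 1 = 11

11


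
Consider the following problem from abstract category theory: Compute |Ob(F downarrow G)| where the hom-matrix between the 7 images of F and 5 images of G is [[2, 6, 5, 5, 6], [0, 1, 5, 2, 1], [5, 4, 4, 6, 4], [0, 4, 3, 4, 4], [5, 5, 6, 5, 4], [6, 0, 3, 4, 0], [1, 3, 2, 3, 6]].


Objects of (F downarrow G) are triples (a, b, h: F(a)->G(b)).
The count equals the sum of all entries in the hom-matrix.
sum(row 0) = 24
sum(row 1) = 9
sum(row 2) = 23
sum(row 3) = 15
sum(row 4) = 25
sum(row 5) = 13
sum(row 6) = 15
Grand total = 124

124


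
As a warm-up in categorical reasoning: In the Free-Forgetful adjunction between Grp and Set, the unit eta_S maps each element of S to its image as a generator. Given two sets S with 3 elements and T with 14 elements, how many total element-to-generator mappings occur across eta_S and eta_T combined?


The unit eta_X: X -> U(F(X)) of the Free-Forgetful adjunction
maps each element of X to a generator of F(X). For X = S + T (disjoint
union in Set), |S + T| = |S| + |T|.
Total mappings = 3 + 14 = 17.

17


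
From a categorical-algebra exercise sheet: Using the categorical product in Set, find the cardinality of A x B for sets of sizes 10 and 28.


In Set, the product A x B is the Cartesian product.
By the universal property, |A x B| = |A| * |B|.
|A x B| = 10 * 28 = 280

280


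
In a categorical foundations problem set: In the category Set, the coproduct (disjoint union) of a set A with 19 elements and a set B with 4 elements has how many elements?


In Set, the coproduct A + B is the disjoint union.
|A + B| = |A| + |B| = 19 + 4 = 23

23


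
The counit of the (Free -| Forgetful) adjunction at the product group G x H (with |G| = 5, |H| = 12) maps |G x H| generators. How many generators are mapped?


The counit epsilon_K: F(U(K)) -> K of the Free-Forgetful adjunction
maps |K| generators of F(U(K)) into K. For K = G x H (the product group),
|G x H| = |G| * |H|.
Total generators mapped = 5 * 12 = 60.

60


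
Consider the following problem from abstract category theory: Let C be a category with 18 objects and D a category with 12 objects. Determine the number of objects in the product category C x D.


The product category C x D has objects that are pairs (c, d).
Number of pairs = |Ob(C)| * |Ob(D)| = 18 * 12 = 216

216


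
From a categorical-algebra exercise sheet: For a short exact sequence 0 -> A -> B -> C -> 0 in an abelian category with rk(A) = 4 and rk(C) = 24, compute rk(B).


For a short exact sequence 0 -> A -> B -> C -> 0,
rank is additive: rank(B) = rank(A) + rank(C).
rank(B) = 4 + 24 = 28

28


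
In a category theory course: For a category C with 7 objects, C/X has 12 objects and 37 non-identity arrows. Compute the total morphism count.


In the slice category C/X, objects are morphisms to X.
Identity morphisms: 12 (one per object of C/X).
Non-identity morphisms: 37.
Total = 12 + 37 = 49

49


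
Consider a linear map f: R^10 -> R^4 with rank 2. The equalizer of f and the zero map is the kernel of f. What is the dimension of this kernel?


The equalizer of f and the zero map is ker(f).
By the rank-nullity theorem: dim(ker(f)) = dim(domain) - rank(f).
dim(ker(f)) = 10 - 2 = 8

8


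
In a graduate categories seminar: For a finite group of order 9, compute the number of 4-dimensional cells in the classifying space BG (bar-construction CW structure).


In the bar-construction CW model of BG, the n-cells are indexed by
n-tuples [g_1|...|g_n] of non-identity elements of G (degenerate
simplices with some g_i = e do not contribute cells), so there are
(|G| - 1)^n n-cells.
For dim = 4 with |G| = 9:
cells = (9 - 1)^4 = 8^4 = 4096

4096


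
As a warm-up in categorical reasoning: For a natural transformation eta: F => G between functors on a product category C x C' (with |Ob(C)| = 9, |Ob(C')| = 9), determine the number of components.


A natural transformation eta: F => G assigns one component morphism per
object of the domain category.
The domain is the product category C x C', so
|Ob(C x C')| = |Ob(C)| * |Ob(C')| = 9 * 9 = 81.
Therefore eta has 81 component morphisms.

81


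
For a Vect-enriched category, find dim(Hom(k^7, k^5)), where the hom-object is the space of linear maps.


In Vect-enriched categories, Hom(k^n, k^m) is the space of m x n matrices.
dim(Hom(k^7, k^5)) = 5 * 7 = 35

35


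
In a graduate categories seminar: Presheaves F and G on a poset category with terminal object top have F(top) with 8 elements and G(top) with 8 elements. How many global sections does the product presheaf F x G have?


Global sections of a presheaf on a poset with terminal top satisfy
Gamma(H) ~ H(top). Presheaves admit pointwise products, so
(F x G)(top) = F(top) x G(top) (Cartesian product).
|Gamma(F x G)| = |F(top)| * |G(top)| = 8 * 8 = 64.

64


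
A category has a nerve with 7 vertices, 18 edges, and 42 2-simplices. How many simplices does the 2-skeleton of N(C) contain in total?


The 2-skeleton of the nerve N(C) consists of simplices in dimensions 0, 1, 2:
  |N(C)_0| = 7 (objects)
  |N(C)_1| = 18 (morphisms)
  |N(C)_2| = 42 (composable pairs)
Total = 7 + 18 + 42 = 67

67


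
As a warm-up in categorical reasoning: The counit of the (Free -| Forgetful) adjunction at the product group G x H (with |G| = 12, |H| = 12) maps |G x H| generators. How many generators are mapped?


The counit epsilon_K: F(U(K)) -> K of the Free-Forgetful adjunction
maps |K| generators of F(U(K)) into K. For K = G x H (the product group),
|G x H| = |G| * |H|.
Total generators mapped = 12 * 12 = 144.

144


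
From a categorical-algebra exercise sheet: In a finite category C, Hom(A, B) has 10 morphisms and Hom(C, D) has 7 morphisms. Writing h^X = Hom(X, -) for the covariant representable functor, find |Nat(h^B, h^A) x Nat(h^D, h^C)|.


By the Yoneda lemma, Nat(h^B, h^A) is isomorphic to Hom(A, B),
so |Nat(h^B, h^A)| = |Hom(A, B)| and |Nat(h^D, h^C)| = |Hom(C, D)|.
|Hom(A, B)| = 10, |Hom(C, D)| = 7.
|Nat(h^B, h^A) x Nat(h^D, h^C)| = 10 * 7 = 70

70


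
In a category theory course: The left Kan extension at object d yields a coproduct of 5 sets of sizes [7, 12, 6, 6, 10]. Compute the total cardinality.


Pointwise, the left Kan extension (Lan_F H)(d) is the colimit, indexed
by the comma category (F downarrow d), of H composed with the
projection (F downarrow d) -> C. Here that colimit is given
as a coproduct (disjoint union) of sets, so its cardinality is the
sum of the sizes of the summands.
Coproduct of sets with sizes: 7 + 12 + 6 + 6 + 10
= 41

41


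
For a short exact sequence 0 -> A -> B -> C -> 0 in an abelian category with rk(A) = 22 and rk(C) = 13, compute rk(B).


For a short exact sequence 0 -> A -> B -> C -> 0,
rank is additive: rank(B) = rank(A) + rank(C).
rank(B) = 22 + 13 = 35

35


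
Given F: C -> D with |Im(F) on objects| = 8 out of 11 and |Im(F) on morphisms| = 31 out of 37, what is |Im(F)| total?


The image of F consists of distinct objects and distinct morphisms.
|Im(F)| on objects = 8
|Im(F)| on morphisms = 31
Total image cardinality = 8 + 31 = 39

39


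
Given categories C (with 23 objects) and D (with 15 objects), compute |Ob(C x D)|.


The product category C x D has objects that are pairs (c, d).
Number of pairs = |Ob(C)| * |Ob(D)| = 23 * 15 = 345

345


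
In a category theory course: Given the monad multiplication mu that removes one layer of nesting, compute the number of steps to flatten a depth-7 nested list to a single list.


Each application of mu: T^2 -> T removes one layer of nesting.
Starting at depth 7 (i.e., T^7(X)), we need to reach T(X).
Number of mu applications = 7 - 1 = 6

6


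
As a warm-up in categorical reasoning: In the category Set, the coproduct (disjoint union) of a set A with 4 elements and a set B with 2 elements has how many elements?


In Set, the coproduct A + B is the disjoint union.
|A + B| = |A| + |B| = 4 + 2 = 6

6


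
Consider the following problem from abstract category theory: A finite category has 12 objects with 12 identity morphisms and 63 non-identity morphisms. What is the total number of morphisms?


Each object has an identity morphism, giving 12 identities.
Adding the 63 non-identity morphisms:
Total = 12 + 63 = 75

75


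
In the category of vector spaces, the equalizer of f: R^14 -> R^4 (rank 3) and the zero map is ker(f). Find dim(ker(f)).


The equalizer of f and the zero map is ker(f).
By the rank-nullity theorem: dim(ker(f)) = dim(domain) - rank(f).
dim(ker(f)) = 14 - 3 = 11

11


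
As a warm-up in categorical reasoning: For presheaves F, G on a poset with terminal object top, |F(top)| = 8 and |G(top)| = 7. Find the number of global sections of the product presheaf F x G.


Global sections of a presheaf on a poset with terminal top satisfy
Gamma(H) ~ H(top). Presheaves admit pointwise products, so
(F x G)(top) = F(top) x G(top) (Cartesian product).
|Gamma(F x G)| = |F(top)| * |G(top)| = 8 * 7 = 56.

56


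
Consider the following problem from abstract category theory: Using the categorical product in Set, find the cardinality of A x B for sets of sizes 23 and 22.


In Set, the product A x B is the Cartesian product.
By the universal property, |A x B| = |A| * |B|.
|A x B| = 23 * 22 = 506

506


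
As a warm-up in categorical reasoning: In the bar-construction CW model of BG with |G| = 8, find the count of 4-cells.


In the bar-construction CW model of BG, the n-cells are indexed by
n-tuples [g_1|...|g_n] of non-identity elements of G (degenerate
simplices with some g_i = e do not contribute cells), so there are
(|G| - 1)^n n-cells.
For dim = 4 with |G| = 8:
cells = (8 - 1)^4 = 7^4 = 2401

2401


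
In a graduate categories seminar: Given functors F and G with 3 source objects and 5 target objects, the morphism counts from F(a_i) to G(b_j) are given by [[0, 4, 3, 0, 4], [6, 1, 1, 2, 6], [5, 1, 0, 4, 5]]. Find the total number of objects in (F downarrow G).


Objects of (F downarrow G) are triples (a, b, h: F(a)->G(b)).
The count equals the sum of all entries in the hom-matrix.
sum(row 0) = 11
sum(row 1) = 16
sum(row 2) = 15
Grand total = 42

42


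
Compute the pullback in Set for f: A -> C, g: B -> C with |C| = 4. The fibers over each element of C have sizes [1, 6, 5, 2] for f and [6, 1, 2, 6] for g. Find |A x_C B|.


The pullback A x_C B consists of pairs (a, b) with f(a) = g(b).
For each element c in C, the fiber product has |f^-1(c)| * |g^-1(c)| elements.
Summing over C: 1 * 6 + 6 * 1 + 5 * 2 + 2 * 6
= 6 + 6 + 10 + 12 = 34

34


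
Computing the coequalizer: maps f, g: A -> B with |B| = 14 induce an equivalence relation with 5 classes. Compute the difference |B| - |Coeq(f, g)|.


The coequalizer Coeq(f, g) = B / ~ has one element per equivalence class.
|B| = 14, |Coeq(f, g)| = 5.
|B| - |Coeq(f, g)| = 14 - 5 = 9.

9


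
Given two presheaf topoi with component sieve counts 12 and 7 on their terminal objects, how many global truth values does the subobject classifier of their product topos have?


In a product of presheaf topoi E_1 x E_2, the subobject classifier
is Omega = Omega_1 x Omega_2 (componentwise), so
|Omega(top)| = |Omega_1(top_1)| * |Omega_2(top_2)|.
= 12 * 7 = 84.

84


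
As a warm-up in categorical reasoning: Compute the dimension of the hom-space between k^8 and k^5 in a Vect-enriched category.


In Vect-enriched categories, Hom(k^n, k^m) is the space of m x n matrices.
dim(Hom(k^8, k^5)) = 5 * 8 = 40

40


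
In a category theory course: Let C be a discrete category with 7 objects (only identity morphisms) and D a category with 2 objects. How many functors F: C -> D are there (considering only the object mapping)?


A functor from a discrete category C to D is determined by
where each object maps. Each of the 7 objects of C can map
to any of the 2 objects of D independently.
Number of functors = 2^7 = 128

128


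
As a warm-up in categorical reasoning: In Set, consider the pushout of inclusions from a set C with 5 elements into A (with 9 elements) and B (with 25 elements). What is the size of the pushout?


The pushout A +_C B identifies the images of C in A and B.
|A +_C B| = |A| + |B| - |C| (for injections).
= 9 + 25 - 5 = 29

29


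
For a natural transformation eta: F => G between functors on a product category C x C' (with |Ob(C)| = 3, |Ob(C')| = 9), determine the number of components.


A natural transformation eta: F => G assigns one component morphism per
object of the domain category.
The domain is the product category C x C', so
|Ob(C x C')| = |Ob(C)| * |Ob(C')| = 3 * 9 = 27.
Therefore eta has 27 component morphisms.

27


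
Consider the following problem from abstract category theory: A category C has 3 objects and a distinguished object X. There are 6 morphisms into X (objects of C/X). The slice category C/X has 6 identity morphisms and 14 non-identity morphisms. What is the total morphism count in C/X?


In the slice category C/X, objects are morphisms to X.
Identity morphisms: 6 (one per object of C/X).
Non-identity morphisms: 14.
Total = 6 + 14 = 20

20


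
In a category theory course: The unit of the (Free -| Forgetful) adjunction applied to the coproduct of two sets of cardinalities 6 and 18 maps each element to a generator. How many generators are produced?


The unit eta_X: X -> U(F(X)) of the Free-Forgetful adjunction
maps each element of X to a generator of F(X). For X = S + T (disjoint
union in Set), |S + T| = |S| + |T|.
Total mappings = 6 + 18 = 24.

24


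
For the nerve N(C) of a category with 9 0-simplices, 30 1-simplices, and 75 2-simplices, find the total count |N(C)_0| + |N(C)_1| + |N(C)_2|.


The 2-skeleton of the nerve N(C) consists of simplices in dimensions 0, 1, 2:
  |N(C)_0| = 9 (objects)
  |N(C)_1| = 30 (morphisms)
  |N(C)_2| = 75 (composable pairs)
Total = 9 + 30 + 75 = 114

114


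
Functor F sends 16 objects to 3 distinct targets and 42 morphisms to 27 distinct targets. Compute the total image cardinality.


The image of F consists of distinct objects and distinct morphisms.
|Im(F)| on objects = 3
|Im(F)| on morphisms = 27
Total image cardinality = 3 + 27 = 30

30


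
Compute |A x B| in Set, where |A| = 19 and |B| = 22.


In Set, the product A x B is the Cartesian product.
By the universal property, |A x B| = |A| * |B|.
|A x B| = 19 * 22 = 418

418


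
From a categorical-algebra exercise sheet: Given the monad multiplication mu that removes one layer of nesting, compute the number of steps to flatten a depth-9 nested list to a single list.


Each application of mu: T^2 -> T removes one layer of nesting.
Starting at depth 9 (i.e., T^9(X)), we need to reach T(X).
Number of mu applications = 9 - 1 = 8

8


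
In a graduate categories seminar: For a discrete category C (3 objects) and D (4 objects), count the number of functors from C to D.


A functor from a discrete category C to D is determined by
where each object maps. Each of the 3 objects of C can map
to any of the 4 objects of D independently.
Number of functors = 4^3 = 64

64


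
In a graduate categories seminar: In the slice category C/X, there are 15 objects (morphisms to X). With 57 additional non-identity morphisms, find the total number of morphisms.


In the slice category C/X, objects are morphisms to X.
Identity morphisms: 15 (one per object of C/X).
Non-identity morphisms: 57.
Total = 15 + 57 = 72

72


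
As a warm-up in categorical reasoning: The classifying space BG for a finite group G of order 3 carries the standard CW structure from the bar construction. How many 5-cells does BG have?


In the bar-construction CW model of BG, the n-cells are indexed by
n-tuples [g_1|...|g_n] of non-identity elements of G (degenerate
simplices with some g_i = e do not contribute cells), so there are
(|G| - 1)^n n-cells.
For dim = 5 with |G| = 3:
cells = (3 - 1)^5 = 2^5 = 32

32


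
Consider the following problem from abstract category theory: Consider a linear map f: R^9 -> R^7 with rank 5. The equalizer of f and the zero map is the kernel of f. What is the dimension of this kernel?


The equalizer of f and the zero map is ker(f).
By the rank-nullity theorem: dim(ker(f)) = dim(domain) - rank(f).
dim(ker(f)) = 9 - 5 = 4

4


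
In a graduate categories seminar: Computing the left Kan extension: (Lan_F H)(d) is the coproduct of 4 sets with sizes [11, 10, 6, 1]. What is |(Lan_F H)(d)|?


Pointwise, the left Kan extension (Lan_F H)(d) is the colimit, indexed
by the comma category (F downarrow d), of H composed with the
projection (F downarrow d) -> C. Here that colimit is given
as a coproduct (disjoint union) of sets, so its cardinality is the
sum of the sizes of the summands.
Coproduct of sets with sizes: 11 + 10 + 6 + 1
= 28

28


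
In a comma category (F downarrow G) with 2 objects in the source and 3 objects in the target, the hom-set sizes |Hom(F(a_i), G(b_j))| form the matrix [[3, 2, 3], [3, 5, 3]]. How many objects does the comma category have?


Objects of (F downarrow G) are triples (a, b, h: F(a)->G(b)).
The count equals the sum of all entries in the hom-matrix.
sum(row 0) = 8
sum(row 1) = 11
Grand total = 19

19


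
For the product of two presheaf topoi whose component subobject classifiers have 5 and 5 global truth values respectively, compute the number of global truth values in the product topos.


In a product of presheaf topoi E_1 x E_2, the subobject classifier
is Omega = Omega_1 x Omega_2 (componentwise), so
|Omega(top)| = |Omega_1(top_1)| * |Omega_2(top_2)|.
= 5 * 5 = 25.

25


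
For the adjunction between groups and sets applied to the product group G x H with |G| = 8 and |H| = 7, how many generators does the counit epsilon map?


The counit epsilon_K: F(U(K)) -> K of the Free-Forgetful adjunction
maps |K| generators of F(U(K)) into K. For K = G x H (the product group),
|G x H| = |G| * |H|.
Total generators mapped = 8 * 7 = 56.

56


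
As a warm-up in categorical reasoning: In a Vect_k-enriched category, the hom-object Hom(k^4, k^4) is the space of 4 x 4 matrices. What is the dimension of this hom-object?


In Vect-enriched categories, Hom(k^n, k^m) is the space of m x n matrices.
dim(Hom(k^4, k^4)) = 4 * 4 = 16

16


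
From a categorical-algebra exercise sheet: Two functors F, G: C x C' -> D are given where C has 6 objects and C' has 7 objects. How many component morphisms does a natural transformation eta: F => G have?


A natural transformation eta: F => G assigns one component morphism per
object of the domain category.
The domain is the product category C x C', so
|Ob(C x C')| = |Ob(C)| * |Ob(C')| = 6 * 7 = 42.
Therefore eta has 42 component morphisms.

42


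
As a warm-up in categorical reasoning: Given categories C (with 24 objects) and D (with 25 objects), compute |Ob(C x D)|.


The product category C x D has objects that are pairs (c, d).
Number of pairs = |Ob(C)| * |Ob(D)| = 24 * 25 = 600

600


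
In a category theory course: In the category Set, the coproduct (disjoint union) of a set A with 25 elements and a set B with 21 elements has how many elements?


In Set, the coproduct A + B is the disjoint union.
|A + B| = |A| + |B| = 25 + 21 = 46

46


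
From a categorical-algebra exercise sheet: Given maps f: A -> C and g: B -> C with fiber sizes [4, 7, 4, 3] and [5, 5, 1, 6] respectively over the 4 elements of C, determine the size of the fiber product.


The pullback A x_C B consists of pairs (a, b) with f(a) = g(b).
For each element c in C, the fiber product has |f^-1(c)| * |g^-1(c)| elements.
Summing over C: 4 * 5 + 7 * 5 + 4 * 1 + 3 * 6
= 20 + 35 + 4 + 18 = 77

77


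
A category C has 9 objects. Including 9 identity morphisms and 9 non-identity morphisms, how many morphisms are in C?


Each object has an identity morphism, giving 9 identities.
Adding the 9 non-identity morphisms:
Total = 9 + 9 = 18

18


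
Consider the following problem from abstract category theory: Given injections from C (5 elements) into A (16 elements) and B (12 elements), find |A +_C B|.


The pushout A +_C B identifies the images of C in A and B.
|A +_C B| = |A| + |B| - |C| (for injections).
= 16 + 12 - 5 = 23

23


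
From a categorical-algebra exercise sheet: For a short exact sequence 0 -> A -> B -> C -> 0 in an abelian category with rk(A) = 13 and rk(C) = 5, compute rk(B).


For a short exact sequence 0 -> A -> B -> C -> 0,
rank is additive: rank(B) = rank(A) + rank(C).
rank(B) = 13 + 5 = 18

18


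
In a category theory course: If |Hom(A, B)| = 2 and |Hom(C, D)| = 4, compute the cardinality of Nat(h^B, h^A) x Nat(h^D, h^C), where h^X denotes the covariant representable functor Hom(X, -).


By the Yoneda lemma, Nat(h^B, h^A) is isomorphic to Hom(A, B),
so |Nat(h^B, h^A)| = |Hom(A, B)| and |Nat(h^D, h^C)| = |Hom(C, D)|.
|Hom(A, B)| = 2, |Hom(C, D)| = 4.
|Nat(h^B, h^A) x Nat(h^D, h^C)| = 2 * 4 = 8

8


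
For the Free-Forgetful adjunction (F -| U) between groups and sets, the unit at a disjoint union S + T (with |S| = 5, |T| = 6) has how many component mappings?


The unit eta_X: X -> U(F(X)) of the Free-Forgetful adjunction
maps each element of X to a generator of F(X). For X = S + T (disjoint
union in Set), |S + T| = |S| + |T|.
Total mappings = 5 + 6 = 11.

11


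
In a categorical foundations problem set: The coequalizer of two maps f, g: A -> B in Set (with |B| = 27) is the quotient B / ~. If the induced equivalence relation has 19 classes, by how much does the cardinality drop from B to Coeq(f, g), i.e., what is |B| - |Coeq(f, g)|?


The coequalizer Coeq(f, g) = B / ~ has one element per equivalence class.
|B| = 27, |Coeq(f, g)| = 19.
|B| - |Coeq(f, g)| = 27 - 19 = 8.

8


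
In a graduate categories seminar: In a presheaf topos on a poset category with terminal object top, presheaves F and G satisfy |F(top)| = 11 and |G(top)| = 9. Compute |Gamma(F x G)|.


Global sections of a presheaf on a poset with terminal top satisfy
Gamma(H) ~ H(top). Presheaves admit pointwise products, so
(F x G)(top) = F(top) x G(top) (Cartesian product).
|Gamma(F x G)| = |F(top)| * |G(top)| = 11 * 9 = 99.

99


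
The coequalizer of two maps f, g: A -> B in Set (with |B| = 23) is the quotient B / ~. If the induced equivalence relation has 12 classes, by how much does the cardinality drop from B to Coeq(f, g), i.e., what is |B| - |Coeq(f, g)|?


The coequalizer Coeq(f, g) = B / ~ has one element per equivalence class.
|B| = 23, |Coeq(f, g)| = 12.
|B| - |Coeq(f, g)| = 23 - 12 = 11.

11


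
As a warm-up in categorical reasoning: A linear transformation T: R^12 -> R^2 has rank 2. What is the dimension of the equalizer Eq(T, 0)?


The equalizer of f and the zero map is ker(f).
By the rank-nullity theorem: dim(ker(f)) = dim(domain) - rank(f).
dim(ker(f)) = 12 - 2 = 10

10


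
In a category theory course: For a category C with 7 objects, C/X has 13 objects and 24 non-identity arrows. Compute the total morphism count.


In the slice category C/X, objects are morphisms to X.
Identity morphisms: 13 (one per object of C/X).
Non-identity morphisms: 24.
Total = 13 + 24 = 37

37


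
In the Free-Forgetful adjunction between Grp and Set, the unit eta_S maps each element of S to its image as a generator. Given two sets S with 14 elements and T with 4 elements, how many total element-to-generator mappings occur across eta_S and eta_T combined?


The unit eta_X: X -> U(F(X)) of the Free-Forgetful adjunction
maps each element of X to a generator of F(X). For X = S + T (disjoint
union in Set), |S + T| = |S| + |T|.
Total mappings = 14 + 4 = 18.

18


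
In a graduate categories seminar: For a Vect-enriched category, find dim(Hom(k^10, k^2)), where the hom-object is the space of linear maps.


In Vect-enriched categories, Hom(k^n, k^m) is the space of m x n matrices.
dim(Hom(k^10, k^2)) = 2 * 10 = 20

20


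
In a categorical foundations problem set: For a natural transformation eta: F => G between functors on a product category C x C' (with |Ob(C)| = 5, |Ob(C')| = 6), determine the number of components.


A natural transformation eta: F => G assigns one component morphism per
object of the domain category.
The domain is the product category C x C', so
|Ob(C x C')| = |Ob(C)| * |Ob(C')| = 5 * 6 = 30.
Therefore eta has 30 component morphisms.

30


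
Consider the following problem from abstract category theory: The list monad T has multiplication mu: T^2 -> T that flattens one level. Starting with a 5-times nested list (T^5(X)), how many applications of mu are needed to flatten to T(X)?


Each application of mu: T^2 -> T removes one layer of nesting.
Starting at depth 5 (i.e., T^5(X)), we need to reach T(X).
Number of mu applications = 5 - 1 = 4

4


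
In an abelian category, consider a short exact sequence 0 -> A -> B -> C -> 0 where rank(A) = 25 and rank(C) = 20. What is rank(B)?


For a short exact sequence 0 -> A -> B -> C -> 0,
rank is additive: rank(B) = rank(A) + rank(C).
rank(B) = 25 + 20 = 45

45


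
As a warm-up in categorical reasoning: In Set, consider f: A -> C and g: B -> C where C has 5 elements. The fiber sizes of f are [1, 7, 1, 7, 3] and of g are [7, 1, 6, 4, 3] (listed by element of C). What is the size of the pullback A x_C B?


The pullback A x_C B consists of pairs (a, b) with f(a) = g(b).
For each element c in C, the fiber product has |f^-1(c)| * |g^-1(c)| elements.
Summing over C: 1 * 7 + 7 * 1 + 1 * 6 + 7 * 4 + 3 * 3
= 7 + 7 + 6 + 28 + 9 = 57

57


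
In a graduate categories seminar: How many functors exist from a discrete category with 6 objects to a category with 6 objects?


A functor from a discrete category C to D is determined by
where each object maps. Each of the 6 objects of C can map
to any of the 6 objects of D independently.
Number of functors = 6^6 = 46656

46656


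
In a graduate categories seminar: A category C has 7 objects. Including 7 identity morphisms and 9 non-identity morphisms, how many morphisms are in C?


Each object has an identity morphism, giving 7 identities.
Adding the 9 non-identity morphisms:
Total = 7 + 9 = 16

16


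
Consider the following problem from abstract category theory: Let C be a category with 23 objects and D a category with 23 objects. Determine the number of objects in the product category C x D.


The product category C x D has objects that are pairs (c, d).
Number of pairs = |Ob(C)| * |Ob(D)| = 23 * 23 = 529

529


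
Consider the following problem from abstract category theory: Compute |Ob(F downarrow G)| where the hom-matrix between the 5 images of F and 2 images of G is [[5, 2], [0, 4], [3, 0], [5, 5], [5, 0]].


Objects of (F downarrow G) are triples (a, b, h: F(a)->G(b)).
The count equals the sum of all entries in the hom-matrix.
sum(row 0) = 7
sum(row 1) = 4
sum(row 2) = 3
sum(row 3) = 10
sum(row 4) = 5
Grand total = 29

29


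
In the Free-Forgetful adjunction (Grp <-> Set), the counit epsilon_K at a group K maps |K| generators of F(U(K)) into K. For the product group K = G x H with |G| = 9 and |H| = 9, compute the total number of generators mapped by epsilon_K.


The counit epsilon_K: F(U(K)) -> K of the Free-Forgetful adjunction
maps |K| generators of F(U(K)) into K. For K = G x H (the product group),
|G x H| = |G| * |H|.
Total generators mapped = 9 * 9 = 81.

81


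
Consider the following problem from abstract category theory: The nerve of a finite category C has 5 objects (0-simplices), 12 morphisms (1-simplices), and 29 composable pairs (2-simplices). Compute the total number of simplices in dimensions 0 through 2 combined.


The 2-skeleton of the nerve N(C) consists of simplices in dimensions 0, 1, 2:
  |N(C)_0| = 5 (objects)
  |N(C)_1| = 12 (morphisms)
  |N(C)_2| = 29 (composable pairs)
Total = 5 + 12 + 29 = 46

46


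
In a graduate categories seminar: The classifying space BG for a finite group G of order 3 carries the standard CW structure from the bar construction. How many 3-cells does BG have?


In the bar-construction CW model of BG, the n-cells are indexed by
n-tuples [g_1|...|g_n] of non-identity elements of G (degenerate
simplices with some g_i = e do not contribute cells), so there are
(|G| - 1)^n n-cells.
For dim = 3 with |G| = 3:
cells = (3 - 1)^3 = 2^3 = 8

8


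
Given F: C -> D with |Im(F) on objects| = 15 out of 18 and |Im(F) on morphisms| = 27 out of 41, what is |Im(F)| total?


The image of F consists of distinct objects and distinct morphisms.
|Im(F)| on objects = 15
|Im(F)| on morphisms = 27
Total image cardinality = 15 + 27 = 42

42


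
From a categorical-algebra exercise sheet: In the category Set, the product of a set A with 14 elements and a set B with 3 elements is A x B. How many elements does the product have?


In Set, the product A x B is the Cartesian product.
By the universal property, |A x B| = |A| * |B|.
|A x B| = 14 * 3 = 42

42


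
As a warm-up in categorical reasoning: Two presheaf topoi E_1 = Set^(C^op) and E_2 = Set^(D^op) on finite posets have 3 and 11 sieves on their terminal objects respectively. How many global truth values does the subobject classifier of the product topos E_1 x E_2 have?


In a product of presheaf topoi E_1 x E_2, the subobject classifier
is Omega = Omega_1 x Omega_2 (componentwise), so
|Omega(top)| = |Omega_1(top_1)| * |Omega_2(top_2)|.
= 3 * 11 = 33.

33


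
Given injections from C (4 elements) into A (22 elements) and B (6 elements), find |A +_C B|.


The pushout A +_C B identifies the images of C in A and B.
|A +_C B| = |A| + |B| - |C| (for injections).
= 22 + 6 - 4 = 24

24


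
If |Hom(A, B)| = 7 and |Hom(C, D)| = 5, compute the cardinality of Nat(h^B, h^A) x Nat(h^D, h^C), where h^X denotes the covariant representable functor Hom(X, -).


By the Yoneda lemma, Nat(h^B, h^A) is isomorphic to Hom(A, B),
so |Nat(h^B, h^A)| = |Hom(A, B)| and |Nat(h^D, h^C)| = |Hom(C, D)|.
|Hom(A, B)| = 7, |Hom(C, D)| = 5.
|Nat(h^B, h^A) x Nat(h^D, h^C)| = 7 * 5 = 35

35


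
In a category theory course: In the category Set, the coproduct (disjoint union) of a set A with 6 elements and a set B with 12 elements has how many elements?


In Set, the coproduct A + B is the disjoint union.
|A + B| = |A| + |B| = 6 + 12 = 18

18


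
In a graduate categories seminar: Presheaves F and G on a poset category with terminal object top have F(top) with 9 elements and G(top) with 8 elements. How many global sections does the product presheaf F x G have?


Global sections of a presheaf on a poset with terminal top satisfy
Gamma(H) ~ H(top). Presheaves admit pointwise products, so
(F x G)(top) = F(top) x G(top) (Cartesian product).
|Gamma(F x G)| = |F(top)| * |G(top)| = 9 * 8 = 72.

72


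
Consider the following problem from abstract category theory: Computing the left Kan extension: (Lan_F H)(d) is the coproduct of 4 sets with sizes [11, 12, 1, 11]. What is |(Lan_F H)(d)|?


Pointwise, the left Kan extension (Lan_F H)(d) is the colimit, indexed
by the comma category (F downarrow d), of H composed with the
projection (F downarrow d) -> C. Here that colimit is given
as a coproduct (disjoint union) of sets, so its cardinality is the
sum of the sizes of the summands.
Coproduct of sets with sizes: 11 + 12 + 1 + 11
= 35

35


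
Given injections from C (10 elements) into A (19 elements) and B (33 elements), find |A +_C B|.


The pushout A +_C B identifies the images of C in A and B.
|A +_C B| = |A| + |B| - |C| (for injections).
= 19 + 33 - 10 = 42

42


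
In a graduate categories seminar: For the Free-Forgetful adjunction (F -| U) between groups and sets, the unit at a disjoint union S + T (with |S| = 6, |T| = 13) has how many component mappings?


The unit eta_X: X -> U(F(X)) of the Free-Forgetful adjunction
maps each element of X to a generator of F(X). For X = S + T (disjoint
union in Set), |S + T| = |S| + |T|.
Total mappings = 6 + 13 = 19.

19


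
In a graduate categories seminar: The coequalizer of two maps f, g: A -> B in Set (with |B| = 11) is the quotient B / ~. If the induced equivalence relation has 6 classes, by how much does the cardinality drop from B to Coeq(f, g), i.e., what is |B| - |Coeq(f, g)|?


The coequalizer Coeq(f, g) = B / ~ has one element per equivalence class.
|B| = 11, |Coeq(f, g)| = 6.
|B| - |Coeq(f, g)| = 11 - 6 = 5.

5
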